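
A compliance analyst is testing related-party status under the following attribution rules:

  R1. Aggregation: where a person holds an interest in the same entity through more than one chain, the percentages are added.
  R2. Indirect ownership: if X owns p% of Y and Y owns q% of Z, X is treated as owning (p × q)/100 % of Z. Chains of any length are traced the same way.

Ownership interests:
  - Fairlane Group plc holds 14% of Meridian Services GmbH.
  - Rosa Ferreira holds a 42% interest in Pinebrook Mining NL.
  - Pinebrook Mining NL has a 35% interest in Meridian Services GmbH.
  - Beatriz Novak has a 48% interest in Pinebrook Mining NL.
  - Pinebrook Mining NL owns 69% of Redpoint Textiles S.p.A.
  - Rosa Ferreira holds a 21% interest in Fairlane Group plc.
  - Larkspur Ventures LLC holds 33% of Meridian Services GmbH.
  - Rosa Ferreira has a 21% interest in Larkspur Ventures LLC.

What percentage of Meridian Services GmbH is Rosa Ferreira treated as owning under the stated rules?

Chain via Fairlane Group plc (R2): 21% × 14% = 2.94% of Meridian Services GmbH.
Chain via Pinebrook Mining NL (R2): 42% × 35% = 14.7% of Meridian Services GmbH.
Chain via Larkspur Ventures LLC (R2): 21% × 33% = 6.93% of Meridian Services GmbH.
Aggregating (R1): 2.94% + 14.7% + 6.93% = 24.57%.

24.57%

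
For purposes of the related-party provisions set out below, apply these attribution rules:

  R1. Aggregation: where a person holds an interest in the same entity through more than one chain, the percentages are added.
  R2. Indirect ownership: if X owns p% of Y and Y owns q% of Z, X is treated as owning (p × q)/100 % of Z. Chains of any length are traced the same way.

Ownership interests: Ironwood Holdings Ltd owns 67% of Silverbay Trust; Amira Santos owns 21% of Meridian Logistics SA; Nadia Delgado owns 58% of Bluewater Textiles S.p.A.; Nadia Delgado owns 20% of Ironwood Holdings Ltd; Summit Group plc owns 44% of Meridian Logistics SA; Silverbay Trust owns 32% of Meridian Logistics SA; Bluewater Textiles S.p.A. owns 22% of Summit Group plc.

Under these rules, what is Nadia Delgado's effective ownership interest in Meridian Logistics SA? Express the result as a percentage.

9.9024%

Chain via Bluewater Textiles S.p.A. → Summit Group plc (R2): 58% × 22% × 44% = 5.6144% of Meridian Logistics SA.
Chain via Ironwood Holdings Ltd → Silverbay Trust (R2): 20% × 67% × 32% = 4.288% of Meridian Logistics SA.
Aggregating (R1): 5.6144% + 4.288% = 9.9024%.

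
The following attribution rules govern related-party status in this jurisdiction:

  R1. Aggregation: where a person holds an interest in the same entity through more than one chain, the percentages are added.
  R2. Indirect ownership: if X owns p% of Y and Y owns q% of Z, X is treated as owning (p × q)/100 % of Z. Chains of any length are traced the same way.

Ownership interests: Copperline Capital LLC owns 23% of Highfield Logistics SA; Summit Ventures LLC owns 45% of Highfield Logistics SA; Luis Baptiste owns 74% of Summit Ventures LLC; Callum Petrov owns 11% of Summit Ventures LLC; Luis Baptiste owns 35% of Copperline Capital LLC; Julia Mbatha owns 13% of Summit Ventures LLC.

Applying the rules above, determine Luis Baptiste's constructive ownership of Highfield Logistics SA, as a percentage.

Chain via Copperline Capital LLC (R2): 35% × 23% = 8.05% of Highfield Logistics SA.
Chain via Summit Ventures LLC (R2): 74% × 45% = 33.3% of Highfield Logistics SA.
Aggregating (R1): 8.05% + 33.3% = 41.35%.

41.35%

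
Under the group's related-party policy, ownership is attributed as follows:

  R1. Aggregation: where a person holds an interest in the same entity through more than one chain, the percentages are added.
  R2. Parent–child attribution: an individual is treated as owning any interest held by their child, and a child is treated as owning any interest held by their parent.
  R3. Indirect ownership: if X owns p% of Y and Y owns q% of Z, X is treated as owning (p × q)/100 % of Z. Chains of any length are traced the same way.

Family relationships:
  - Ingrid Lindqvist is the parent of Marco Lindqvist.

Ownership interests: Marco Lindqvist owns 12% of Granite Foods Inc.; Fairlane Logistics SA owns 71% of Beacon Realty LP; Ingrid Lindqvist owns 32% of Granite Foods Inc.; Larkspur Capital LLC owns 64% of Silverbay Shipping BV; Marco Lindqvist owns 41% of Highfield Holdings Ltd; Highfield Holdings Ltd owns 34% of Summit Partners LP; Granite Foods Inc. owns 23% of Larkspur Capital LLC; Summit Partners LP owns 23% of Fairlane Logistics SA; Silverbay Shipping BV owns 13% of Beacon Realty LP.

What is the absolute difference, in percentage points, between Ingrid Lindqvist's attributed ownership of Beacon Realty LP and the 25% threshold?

21.881614

By parent–child attribution (R2), Ingrid Lindqvist is treated as also owning Marco Lindqvist's interest in Granite Foods Inc, giving 32% + 12% = 44%.
By parent–child attribution (R2), Ingrid Lindqvist is treated as owning Marco Lindqvist's 41% interest in Highfield Holdings Ltd.
Chain via Granite Foods Inc. → Larkspur Capital LLC → Silverbay Shipping BV (R3): 44% × 23% × 64% × 13% = 0.841984% of Beacon Realty LP.
Chain via Highfield Holdings Ltd → Summit Partners LP → Fairlane Logistics SA (R3): 41% × 34% × 23% × 71% = 2.276402% of Beacon Realty LP.
Aggregating (R1): 0.841984% + 2.276402% = 3.118386%.
3.118386% falls short of the 25% threshold by 21.881614 percentage points.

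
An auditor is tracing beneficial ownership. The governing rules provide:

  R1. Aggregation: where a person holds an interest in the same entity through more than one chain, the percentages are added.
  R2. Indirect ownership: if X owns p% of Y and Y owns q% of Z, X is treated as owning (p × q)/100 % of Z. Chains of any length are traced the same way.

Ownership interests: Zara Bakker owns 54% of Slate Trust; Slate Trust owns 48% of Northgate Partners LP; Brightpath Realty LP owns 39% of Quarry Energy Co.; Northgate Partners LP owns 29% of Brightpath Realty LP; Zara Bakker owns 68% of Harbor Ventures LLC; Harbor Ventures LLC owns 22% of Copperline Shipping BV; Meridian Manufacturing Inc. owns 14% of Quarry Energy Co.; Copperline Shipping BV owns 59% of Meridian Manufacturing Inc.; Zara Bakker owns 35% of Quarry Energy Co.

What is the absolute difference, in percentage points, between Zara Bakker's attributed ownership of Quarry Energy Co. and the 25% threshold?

Chain via Harbor Ventures LLC → Copperline Shipping BV → Meridian Manufacturing Inc. (R2): 68% × 22% × 59% × 14% = 1.235696% of Quarry Energy Co.
Chain via Slate Trust → Northgate Partners LP → Brightpath Realty LP (R2): 54% × 48% × 29% × 39% = 2.931552% of Quarry Energy Co.
Direct interest in Quarry Energy Co: 35%.
Aggregating (R1): 1.235696% + 2.931552% + 35% = 39.167248%.
39.167248% exceeds the 25% threshold by 14.167248 percentage points.

14.167248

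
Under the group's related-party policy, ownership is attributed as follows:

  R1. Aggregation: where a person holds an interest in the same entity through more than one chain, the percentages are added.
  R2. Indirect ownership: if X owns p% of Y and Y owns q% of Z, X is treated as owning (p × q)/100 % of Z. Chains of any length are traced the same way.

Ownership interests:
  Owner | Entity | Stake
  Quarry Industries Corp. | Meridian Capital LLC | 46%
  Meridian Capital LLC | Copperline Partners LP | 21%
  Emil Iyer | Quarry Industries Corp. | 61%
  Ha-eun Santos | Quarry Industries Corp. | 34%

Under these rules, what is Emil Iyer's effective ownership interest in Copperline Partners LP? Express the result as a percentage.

5.8926%

Chain via Quarry Industries Corp. → Meridian Capital LLC (R2): 61% × 46% × 21% = 5.8926% of Copperline Partners LP.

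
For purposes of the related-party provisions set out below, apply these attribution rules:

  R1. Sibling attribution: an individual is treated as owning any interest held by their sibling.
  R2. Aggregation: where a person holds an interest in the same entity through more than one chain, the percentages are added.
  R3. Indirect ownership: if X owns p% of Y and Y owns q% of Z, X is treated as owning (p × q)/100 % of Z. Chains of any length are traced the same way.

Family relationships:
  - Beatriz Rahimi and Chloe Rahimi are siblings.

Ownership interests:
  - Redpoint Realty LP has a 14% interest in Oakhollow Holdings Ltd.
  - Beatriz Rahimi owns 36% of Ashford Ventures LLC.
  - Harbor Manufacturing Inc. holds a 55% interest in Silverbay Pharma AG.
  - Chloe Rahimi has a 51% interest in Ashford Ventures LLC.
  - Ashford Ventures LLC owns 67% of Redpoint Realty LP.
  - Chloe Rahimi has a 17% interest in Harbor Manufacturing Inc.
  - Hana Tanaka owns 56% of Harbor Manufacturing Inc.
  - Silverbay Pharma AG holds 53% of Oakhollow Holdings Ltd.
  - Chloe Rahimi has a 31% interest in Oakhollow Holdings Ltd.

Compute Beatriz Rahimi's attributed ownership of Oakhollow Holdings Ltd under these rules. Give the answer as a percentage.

By sibling attribution (R1), Beatriz Rahimi is treated as also owning Chloe Rahimi's interest in Ashford Ventures LLC, giving 36% + 51% = 87%.
By sibling attribution (R1), Beatriz Rahimi is treated as owning Chloe Rahimi's 17% interest in Harbor Manufacturing Inc.
By sibling attribution (R1), Beatriz Rahimi is treated as owning Chloe Rahimi's 31% interest in Oakhollow Holdings Ltd.
Chain via Ashford Ventures LLC → Redpoint Realty LP (R3): 87% × 67% × 14% = 8.1606% of Oakhollow Holdings Ltd.
Chain via Harbor Manufacturing Inc. → Silverbay Pharma AG (R3): 17% × 55% × 53% = 4.9555% of Oakhollow Holdings Ltd.
Direct interest in Oakhollow Holdings Ltd: 31%.
Aggregating (R2): 8.1606% + 4.9555% + 31% = 44.1161%.

44.1161%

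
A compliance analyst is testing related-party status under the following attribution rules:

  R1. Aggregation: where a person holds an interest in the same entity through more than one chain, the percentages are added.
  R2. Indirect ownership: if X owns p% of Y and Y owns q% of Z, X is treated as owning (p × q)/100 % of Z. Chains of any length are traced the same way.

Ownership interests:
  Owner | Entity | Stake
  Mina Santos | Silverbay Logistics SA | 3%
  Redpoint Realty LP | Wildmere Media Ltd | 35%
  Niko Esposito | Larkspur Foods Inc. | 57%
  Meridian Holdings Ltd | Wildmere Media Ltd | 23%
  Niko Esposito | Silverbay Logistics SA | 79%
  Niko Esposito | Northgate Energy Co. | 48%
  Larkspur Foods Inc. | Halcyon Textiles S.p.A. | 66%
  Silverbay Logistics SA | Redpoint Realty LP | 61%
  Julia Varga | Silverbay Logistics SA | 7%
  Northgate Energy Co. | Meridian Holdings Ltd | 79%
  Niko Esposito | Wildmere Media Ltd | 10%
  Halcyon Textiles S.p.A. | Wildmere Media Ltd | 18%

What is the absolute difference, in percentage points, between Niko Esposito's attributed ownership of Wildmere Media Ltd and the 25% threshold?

17.3597

Chain via Northgate Energy Co. → Meridian Holdings Ltd (R2): 48% × 79% × 23% = 8.7216% of Wildmere Media Ltd.
Chain via Silverbay Logistics SA → Redpoint Realty LP (R2): 79% × 61% × 35% = 16.8665% of Wildmere Media Ltd.
Chain via Larkspur Foods Inc. → Halcyon Textiles S.p.A. (R2): 57% × 66% × 18% = 6.7716% of Wildmere Media Ltd.
Direct interest in Wildmere Media Ltd: 10%.
Aggregating (R1): 8.7216% + 16.8665% + 6.7716% + 10% = 42.3597%.
42.3597% exceeds the 25% threshold by 17.3597 percentage points.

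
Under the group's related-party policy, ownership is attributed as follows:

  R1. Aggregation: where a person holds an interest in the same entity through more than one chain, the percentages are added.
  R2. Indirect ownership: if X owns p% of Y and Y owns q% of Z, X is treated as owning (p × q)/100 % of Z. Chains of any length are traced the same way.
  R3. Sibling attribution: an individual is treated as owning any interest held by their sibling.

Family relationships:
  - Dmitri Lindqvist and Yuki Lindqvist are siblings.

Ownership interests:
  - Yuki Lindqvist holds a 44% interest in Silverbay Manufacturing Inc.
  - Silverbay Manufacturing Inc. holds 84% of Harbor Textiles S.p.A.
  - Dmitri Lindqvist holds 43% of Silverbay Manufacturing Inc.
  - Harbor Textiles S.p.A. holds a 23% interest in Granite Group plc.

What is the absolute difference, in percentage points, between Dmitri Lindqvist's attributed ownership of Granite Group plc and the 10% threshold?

By sibling attribution (R3), Dmitri Lindqvist is treated as also owning Yuki Lindqvist's interest in Silverbay Manufacturing Inc, giving 43% + 44% = 87%.
Chain via Silverbay Manufacturing Inc. → Harbor Textiles S.p.A. (R2): 87% × 84% × 23% = 16.8084% of Granite Group plc.
16.8084% exceeds the 10% threshold by 6.8084 percentage points.

6.8084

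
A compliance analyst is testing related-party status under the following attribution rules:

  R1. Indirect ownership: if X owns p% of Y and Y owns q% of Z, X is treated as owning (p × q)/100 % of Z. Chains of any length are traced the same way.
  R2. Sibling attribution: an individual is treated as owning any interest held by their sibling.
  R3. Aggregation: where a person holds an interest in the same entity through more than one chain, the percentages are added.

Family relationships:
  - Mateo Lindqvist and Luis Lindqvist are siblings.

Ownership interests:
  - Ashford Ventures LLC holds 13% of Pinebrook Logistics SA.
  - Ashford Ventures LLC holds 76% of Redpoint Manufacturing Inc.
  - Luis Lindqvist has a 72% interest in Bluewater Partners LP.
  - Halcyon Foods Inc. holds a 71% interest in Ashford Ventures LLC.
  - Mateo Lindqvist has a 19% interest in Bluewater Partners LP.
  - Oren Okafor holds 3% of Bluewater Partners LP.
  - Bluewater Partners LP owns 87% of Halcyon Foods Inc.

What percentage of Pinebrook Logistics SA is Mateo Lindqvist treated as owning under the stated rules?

7.307391%

By sibling attribution (R2), Mateo Lindqvist is treated as also owning Luis Lindqvist's interest in Bluewater Partners LP, giving 19% + 72% = 91%.
Chain via Bluewater Partners LP → Halcyon Foods Inc. → Ashford Ventures LLC (R1): 91% × 87% × 71% × 13% = 7.307391% of Pinebrook Logistics SA.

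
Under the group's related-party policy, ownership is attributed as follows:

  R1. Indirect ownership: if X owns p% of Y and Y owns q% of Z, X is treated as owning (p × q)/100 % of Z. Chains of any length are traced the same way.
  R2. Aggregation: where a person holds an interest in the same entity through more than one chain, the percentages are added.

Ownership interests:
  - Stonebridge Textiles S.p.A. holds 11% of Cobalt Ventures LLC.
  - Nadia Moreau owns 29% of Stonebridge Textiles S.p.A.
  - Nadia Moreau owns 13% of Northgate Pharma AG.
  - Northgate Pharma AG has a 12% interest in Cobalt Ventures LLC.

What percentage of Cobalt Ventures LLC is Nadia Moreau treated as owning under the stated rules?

4.75%

Chain via Northgate Pharma AG (R1): 13% × 12% = 1.56% of Cobalt Ventures LLC.
Chain via Stonebridge Textiles S.p.A. (R1): 29% × 11% = 3.19% of Cobalt Ventures LLC.
Aggregating (R2): 1.56% + 3.19% = 4.75%.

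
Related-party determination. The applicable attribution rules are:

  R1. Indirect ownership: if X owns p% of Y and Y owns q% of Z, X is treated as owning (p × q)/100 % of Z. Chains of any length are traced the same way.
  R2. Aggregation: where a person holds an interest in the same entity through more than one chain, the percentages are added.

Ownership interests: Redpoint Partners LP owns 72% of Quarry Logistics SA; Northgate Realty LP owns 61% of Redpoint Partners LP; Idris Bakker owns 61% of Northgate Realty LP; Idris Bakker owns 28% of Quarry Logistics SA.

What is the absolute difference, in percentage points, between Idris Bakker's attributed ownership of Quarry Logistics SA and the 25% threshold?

Chain via Northgate Realty LP → Redpoint Partners LP (R1): 61% × 61% × 72% = 26.7912% of Quarry Logistics SA.
Direct interest in Quarry Logistics SA: 28%.
Aggregating (R2): 26.7912% + 28% = 54.7912%.
54.7912% exceeds the 25% threshold by 29.7912 percentage points.

29.7912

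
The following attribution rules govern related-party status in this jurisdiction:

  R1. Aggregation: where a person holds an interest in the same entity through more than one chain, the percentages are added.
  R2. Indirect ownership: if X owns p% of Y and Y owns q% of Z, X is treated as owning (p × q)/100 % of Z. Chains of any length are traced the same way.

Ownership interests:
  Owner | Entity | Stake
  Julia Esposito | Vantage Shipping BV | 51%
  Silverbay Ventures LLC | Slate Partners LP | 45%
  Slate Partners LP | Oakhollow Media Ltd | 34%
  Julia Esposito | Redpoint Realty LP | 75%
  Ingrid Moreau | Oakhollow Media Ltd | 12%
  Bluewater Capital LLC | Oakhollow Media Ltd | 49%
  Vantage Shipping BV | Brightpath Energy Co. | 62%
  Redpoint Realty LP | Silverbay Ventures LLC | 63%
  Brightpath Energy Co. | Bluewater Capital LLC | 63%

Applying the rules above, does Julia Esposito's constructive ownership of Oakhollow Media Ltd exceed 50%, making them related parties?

No

Chain via Vantage Shipping BV → Brightpath Energy Co. → Bluewater Capital LLC (R2): 51% × 62% × 63% × 49% = 9.761094% of Oakhollow Media Ltd.
Chain via Redpoint Realty LP → Silverbay Ventures LLC → Slate Partners LP (R2): 75% × 63% × 45% × 34% = 7.22925% of Oakhollow Media Ltd.
Aggregating (R1): 9.761094% + 7.22925% = 16.990344%.
16.990344% does not exceed the 50% threshold, so Julia is not a related party to Oakhollow Media Ltd.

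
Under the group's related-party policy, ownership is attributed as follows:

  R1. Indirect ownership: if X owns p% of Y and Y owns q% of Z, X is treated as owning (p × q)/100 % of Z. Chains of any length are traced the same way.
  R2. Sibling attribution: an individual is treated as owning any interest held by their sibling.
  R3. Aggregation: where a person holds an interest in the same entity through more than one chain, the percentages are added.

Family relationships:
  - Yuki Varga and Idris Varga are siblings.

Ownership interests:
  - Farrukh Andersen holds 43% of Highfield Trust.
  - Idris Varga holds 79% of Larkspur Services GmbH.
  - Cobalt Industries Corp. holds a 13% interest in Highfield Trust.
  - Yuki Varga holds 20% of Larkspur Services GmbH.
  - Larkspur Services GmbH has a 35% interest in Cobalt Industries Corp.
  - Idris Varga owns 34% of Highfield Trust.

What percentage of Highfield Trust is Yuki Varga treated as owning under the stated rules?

By sibling attribution (R2), Yuki Varga is treated as also owning Idris Varga's interest in Larkspur Services GmbH, giving 20% + 79% = 99%.
By sibling attribution (R2), Yuki Varga is treated as owning Idris Varga's 34% interest in Highfield Trust.
Chain via Larkspur Services GmbH → Cobalt Industries Corp. (R1): 99% × 35% × 13% = 4.5045% of Highfield Trust.
Direct interest in Highfield Trust: 34%.
Aggregating (R3): 4.5045% + 34% = 38.5045%.

38.5045%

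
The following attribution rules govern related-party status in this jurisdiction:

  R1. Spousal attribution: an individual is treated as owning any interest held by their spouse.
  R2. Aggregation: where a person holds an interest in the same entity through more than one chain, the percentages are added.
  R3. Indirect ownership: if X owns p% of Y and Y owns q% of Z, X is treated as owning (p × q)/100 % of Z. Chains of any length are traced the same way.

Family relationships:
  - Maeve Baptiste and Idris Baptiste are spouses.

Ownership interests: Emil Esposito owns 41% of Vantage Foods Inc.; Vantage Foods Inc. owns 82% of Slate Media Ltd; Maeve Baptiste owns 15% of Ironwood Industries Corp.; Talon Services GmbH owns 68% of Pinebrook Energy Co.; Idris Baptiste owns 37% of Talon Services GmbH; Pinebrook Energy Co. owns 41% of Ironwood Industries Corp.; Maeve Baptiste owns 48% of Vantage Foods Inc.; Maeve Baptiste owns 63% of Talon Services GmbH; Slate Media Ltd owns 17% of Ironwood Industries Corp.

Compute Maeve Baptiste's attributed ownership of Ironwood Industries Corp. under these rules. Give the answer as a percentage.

By spousal attribution (R1), Maeve Baptiste is treated as also owning Idris Baptiste's interest in Talon Services GmbH, giving 63% + 37% = 100%.
Chain via Vantage Foods Inc. → Slate Media Ltd (R3): 48% × 82% × 17% = 6.6912% of Ironwood Industries Corp.
Chain via Talon Services GmbH → Pinebrook Energy Co. (R3): 100% × 68% × 41% = 27.88% of Ironwood Industries Corp.
Direct interest in Ironwood Industries Corp: 15%.
Aggregating (R2): 6.6912% + 27.88% + 15% = 49.5712%.

49.5712%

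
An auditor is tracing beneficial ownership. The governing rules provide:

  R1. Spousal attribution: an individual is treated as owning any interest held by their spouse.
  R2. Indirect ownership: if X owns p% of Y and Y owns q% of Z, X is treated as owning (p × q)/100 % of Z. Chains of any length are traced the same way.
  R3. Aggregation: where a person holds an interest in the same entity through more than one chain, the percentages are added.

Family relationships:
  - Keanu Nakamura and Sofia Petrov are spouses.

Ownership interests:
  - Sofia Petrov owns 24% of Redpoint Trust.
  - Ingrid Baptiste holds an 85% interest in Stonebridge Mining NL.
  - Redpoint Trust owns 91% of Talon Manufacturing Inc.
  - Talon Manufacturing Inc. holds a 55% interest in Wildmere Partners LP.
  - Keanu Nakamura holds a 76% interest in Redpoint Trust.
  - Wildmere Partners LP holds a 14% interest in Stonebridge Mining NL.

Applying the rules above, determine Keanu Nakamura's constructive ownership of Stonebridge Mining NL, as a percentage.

By spousal attribution (R1), Keanu Nakamura is treated as also owning Sofia Petrov's interest in Redpoint Trust, giving 76% + 24% = 100%.
Chain via Redpoint Trust → Talon Manufacturing Inc. → Wildmere Partners LP (R2): 100% × 91% × 55% × 14% = 7.007% of Stonebridge Mining NL.

7.007%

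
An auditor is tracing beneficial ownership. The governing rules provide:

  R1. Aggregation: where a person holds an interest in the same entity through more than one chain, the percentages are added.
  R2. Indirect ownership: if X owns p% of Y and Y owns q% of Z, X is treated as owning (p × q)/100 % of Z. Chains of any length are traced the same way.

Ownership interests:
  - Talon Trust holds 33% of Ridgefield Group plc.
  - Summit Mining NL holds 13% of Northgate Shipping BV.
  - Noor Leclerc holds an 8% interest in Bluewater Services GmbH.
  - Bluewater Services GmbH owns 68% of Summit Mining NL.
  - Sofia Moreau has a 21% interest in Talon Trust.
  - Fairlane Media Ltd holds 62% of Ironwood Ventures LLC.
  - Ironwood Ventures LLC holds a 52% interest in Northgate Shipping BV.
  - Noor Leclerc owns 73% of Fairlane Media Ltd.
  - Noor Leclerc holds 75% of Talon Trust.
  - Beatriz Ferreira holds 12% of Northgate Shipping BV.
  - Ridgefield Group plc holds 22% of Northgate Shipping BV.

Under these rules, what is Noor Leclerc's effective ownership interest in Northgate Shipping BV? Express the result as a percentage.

29.6874%

Chain via Talon Trust → Ridgefield Group plc (R2): 75% × 33% × 22% = 5.445% of Northgate Shipping BV.
Chain via Bluewater Services GmbH → Summit Mining NL (R2): 8% × 68% × 13% = 0.7072% of Northgate Shipping BV.
Chain via Fairlane Media Ltd → Ironwood Ventures LLC (R2): 73% × 62% × 52% = 23.5352% of Northgate Shipping BV.
Aggregating (R1): 5.445% + 0.7072% + 23.5352% = 29.6874%.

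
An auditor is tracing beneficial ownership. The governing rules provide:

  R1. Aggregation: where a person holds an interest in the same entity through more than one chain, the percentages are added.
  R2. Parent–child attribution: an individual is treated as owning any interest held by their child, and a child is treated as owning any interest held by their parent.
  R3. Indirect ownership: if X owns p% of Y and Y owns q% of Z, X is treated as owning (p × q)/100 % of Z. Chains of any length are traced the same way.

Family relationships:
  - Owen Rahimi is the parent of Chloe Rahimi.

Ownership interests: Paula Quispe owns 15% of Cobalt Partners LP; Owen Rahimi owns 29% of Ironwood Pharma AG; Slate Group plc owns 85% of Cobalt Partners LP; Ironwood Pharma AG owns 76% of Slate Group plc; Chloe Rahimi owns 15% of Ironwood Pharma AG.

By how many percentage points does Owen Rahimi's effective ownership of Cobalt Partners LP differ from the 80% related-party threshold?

51.576

By parent–child attribution (R2), Owen Rahimi is treated as also owning Chloe Rahimi's interest in Ironwood Pharma AG, giving 29% + 15% = 44%.
Chain via Ironwood Pharma AG → Slate Group plc (R3): 44% × 76% × 85% = 28.424% of Cobalt Partners LP.
28.424% falls short of the 80% threshold by 51.576 percentage points.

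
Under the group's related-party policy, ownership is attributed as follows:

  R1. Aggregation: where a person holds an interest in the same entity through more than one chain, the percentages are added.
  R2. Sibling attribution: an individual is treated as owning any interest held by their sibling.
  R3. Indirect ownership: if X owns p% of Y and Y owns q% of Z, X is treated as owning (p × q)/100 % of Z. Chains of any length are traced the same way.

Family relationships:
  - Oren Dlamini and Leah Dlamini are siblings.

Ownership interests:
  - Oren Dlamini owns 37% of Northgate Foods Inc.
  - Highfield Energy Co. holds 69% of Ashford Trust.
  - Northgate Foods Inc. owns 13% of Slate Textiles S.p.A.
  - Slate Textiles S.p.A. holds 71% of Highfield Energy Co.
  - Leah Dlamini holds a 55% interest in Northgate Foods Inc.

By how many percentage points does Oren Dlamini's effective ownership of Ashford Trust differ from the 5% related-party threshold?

By sibling attribution (R2), Oren Dlamini is treated as also owning Leah Dlamini's interest in Northgate Foods Inc, giving 37% + 55% = 92%.
Chain via Northgate Foods Inc. → Slate Textiles S.p.A. → Highfield Energy Co. (R3): 92% × 13% × 71% × 69% = 5.859204% of Ashford Trust.
5.859204% exceeds the 5% threshold by 0.859204 percentage points.

0.859204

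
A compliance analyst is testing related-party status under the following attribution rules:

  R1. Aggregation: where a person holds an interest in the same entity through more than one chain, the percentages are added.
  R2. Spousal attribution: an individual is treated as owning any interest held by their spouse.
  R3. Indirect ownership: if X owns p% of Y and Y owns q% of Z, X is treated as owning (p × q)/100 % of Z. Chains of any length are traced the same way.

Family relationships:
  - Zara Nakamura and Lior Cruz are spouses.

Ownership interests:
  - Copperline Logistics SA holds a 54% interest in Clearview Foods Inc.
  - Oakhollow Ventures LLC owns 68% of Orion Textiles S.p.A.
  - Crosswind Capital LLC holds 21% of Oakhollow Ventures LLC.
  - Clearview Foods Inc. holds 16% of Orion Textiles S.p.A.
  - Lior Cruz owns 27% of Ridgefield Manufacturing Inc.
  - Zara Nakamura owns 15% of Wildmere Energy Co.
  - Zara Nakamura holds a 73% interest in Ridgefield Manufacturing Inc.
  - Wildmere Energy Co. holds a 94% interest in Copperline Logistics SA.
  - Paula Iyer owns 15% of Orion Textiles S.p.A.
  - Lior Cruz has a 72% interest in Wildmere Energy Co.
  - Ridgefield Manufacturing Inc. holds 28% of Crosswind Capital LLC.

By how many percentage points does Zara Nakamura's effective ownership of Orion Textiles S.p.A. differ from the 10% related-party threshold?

1.064192

By spousal attribution (R2), Zara Nakamura is treated as also owning Lior Cruz's interest in Wildmere Energy Co, giving 15% + 72% = 87%.
By spousal attribution (R2), Zara Nakamura is treated as also owning Lior Cruz's interest in Ridgefield Manufacturing Inc, giving 73% + 27% = 100%.
Chain via Wildmere Energy Co. → Copperline Logistics SA → Clearview Foods Inc. (R3): 87% × 94% × 54% × 16% = 7.065792% of Orion Textiles S.p.A.
Chain via Ridgefield Manufacturing Inc. → Crosswind Capital LLC → Oakhollow Ventures LLC (R3): 100% × 28% × 21% × 68% = 3.9984% of Orion Textiles S.p.A.
Aggregating (R1): 7.065792% + 3.9984% = 11.064192%.
11.064192% exceeds the 10% threshold by 1.064192 percentage points.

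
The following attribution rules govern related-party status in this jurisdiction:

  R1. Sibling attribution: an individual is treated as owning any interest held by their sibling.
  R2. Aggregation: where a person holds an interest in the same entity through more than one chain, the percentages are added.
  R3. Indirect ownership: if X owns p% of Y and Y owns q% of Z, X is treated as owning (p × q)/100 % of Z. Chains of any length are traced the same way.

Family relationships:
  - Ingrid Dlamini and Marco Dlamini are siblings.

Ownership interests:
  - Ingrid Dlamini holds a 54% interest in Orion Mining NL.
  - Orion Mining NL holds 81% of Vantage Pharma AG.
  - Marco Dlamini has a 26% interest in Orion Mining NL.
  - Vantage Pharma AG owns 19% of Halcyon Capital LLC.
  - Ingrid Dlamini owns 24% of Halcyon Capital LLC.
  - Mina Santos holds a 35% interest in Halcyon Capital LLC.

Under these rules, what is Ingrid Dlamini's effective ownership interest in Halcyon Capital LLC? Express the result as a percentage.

36.312%

By sibling attribution (R1), Ingrid Dlamini is treated as also owning Marco Dlamini's interest in Orion Mining NL, giving 54% + 26% = 80%.
Chain via Orion Mining NL → Vantage Pharma AG (R3): 80% × 81% × 19% = 12.312% of Halcyon Capital LLC.
Direct interest in Halcyon Capital LLC: 24%.
Aggregating (R2): 12.312% + 24% = 36.312%.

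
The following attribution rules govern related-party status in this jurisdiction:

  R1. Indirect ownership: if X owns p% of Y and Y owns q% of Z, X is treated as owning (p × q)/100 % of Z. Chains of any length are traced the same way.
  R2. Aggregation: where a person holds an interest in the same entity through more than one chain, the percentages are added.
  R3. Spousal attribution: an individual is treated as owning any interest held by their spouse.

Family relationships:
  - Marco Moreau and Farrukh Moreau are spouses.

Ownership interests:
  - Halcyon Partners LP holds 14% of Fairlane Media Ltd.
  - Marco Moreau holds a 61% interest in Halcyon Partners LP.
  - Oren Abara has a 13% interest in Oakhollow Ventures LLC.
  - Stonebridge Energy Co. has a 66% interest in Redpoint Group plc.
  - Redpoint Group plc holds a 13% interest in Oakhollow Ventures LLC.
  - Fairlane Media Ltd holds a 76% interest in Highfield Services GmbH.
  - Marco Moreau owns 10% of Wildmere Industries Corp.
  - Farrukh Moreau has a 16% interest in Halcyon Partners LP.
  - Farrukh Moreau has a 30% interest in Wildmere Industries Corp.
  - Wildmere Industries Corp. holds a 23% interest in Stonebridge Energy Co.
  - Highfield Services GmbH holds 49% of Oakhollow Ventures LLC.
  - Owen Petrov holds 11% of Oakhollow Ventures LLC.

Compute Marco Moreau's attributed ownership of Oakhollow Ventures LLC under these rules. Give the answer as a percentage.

By spousal attribution (R3), Marco Moreau is treated as also owning Farrukh Moreau's interest in Wildmere Industries Corp, giving 10% + 30% = 40%.
By spousal attribution (R3), Marco Moreau is treated as also owning Farrukh Moreau's interest in Halcyon Partners LP, giving 61% + 16% = 77%.
Chain via Wildmere Industries Corp. → Stonebridge Energy Co. → Redpoint Group plc (R1): 40% × 23% × 66% × 13% = 0.78936% of Oakhollow Ventures LLC.
Chain via Halcyon Partners LP → Fairlane Media Ltd → Highfield Services GmbH (R1): 77% × 14% × 76% × 49% = 4.014472% of Oakhollow Ventures LLC.
Aggregating (R2): 0.78936% + 4.014472% = 4.803832%.

4.803832%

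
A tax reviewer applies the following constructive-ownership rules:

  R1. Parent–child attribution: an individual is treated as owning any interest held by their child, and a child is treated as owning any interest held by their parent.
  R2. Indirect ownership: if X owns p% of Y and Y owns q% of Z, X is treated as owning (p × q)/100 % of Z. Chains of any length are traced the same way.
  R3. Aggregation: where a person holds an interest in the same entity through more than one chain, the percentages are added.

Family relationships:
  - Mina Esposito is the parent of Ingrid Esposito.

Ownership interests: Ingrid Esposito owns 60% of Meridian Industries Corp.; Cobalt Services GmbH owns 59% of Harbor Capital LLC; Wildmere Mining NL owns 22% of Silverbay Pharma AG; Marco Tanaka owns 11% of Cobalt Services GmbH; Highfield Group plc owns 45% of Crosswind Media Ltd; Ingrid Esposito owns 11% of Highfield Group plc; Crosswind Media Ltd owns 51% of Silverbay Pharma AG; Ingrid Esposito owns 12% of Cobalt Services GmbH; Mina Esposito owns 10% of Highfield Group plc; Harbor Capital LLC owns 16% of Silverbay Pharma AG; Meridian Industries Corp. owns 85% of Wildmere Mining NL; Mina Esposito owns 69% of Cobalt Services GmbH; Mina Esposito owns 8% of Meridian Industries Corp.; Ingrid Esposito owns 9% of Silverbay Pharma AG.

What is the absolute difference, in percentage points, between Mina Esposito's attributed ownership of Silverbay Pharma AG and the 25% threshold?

9.1819

By parent–child attribution (R1), Mina Esposito is treated as also owning Ingrid Esposito's interest in Highfield Group plc, giving 10% + 11% = 21%.
By parent–child attribution (R1), Mina Esposito is treated as also owning Ingrid Esposito's interest in Meridian Industries Corp, giving 8% + 60% = 68%.
By parent–child attribution (R1), Mina Esposito is treated as also owning Ingrid Esposito's interest in Cobalt Services GmbH, giving 69% + 12% = 81%.
By parent–child attribution (R1), Mina Esposito is treated as owning Ingrid Esposito's 9% interest in Silverbay Pharma AG.
Chain via Highfield Group plc → Crosswind Media Ltd (R2): 21% × 45% × 51% = 4.8195% of Silverbay Pharma AG.
Chain via Meridian Industries Corp. → Wildmere Mining NL (R2): 68% × 85% × 22% = 12.716% of Silverbay Pharma AG.
Chain via Cobalt Services GmbH → Harbor Capital LLC (R2): 81% × 59% × 16% = 7.6464% of Silverbay Pharma AG.
Direct interest in Silverbay Pharma AG: 9%.
Aggregating (R3): 4.8195% + 12.716% + 7.6464% + 9% = 34.1819%.
34.1819% exceeds the 25% threshold by 9.1819 percentage points.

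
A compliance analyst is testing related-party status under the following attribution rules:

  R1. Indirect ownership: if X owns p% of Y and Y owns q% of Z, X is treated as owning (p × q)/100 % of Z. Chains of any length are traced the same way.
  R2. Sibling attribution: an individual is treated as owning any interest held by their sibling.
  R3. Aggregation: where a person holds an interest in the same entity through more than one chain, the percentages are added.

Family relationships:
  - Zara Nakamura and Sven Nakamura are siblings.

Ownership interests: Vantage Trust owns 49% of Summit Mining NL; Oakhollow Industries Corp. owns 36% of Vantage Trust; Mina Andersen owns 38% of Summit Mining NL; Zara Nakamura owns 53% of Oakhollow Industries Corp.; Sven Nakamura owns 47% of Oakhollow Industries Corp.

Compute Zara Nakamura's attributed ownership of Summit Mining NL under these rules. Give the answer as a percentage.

By sibling attribution (R2), Zara Nakamura is treated as also owning Sven Nakamura's interest in Oakhollow Industries Corp, giving 53% + 47% = 100%.
Chain via Oakhollow Industries Corp. → Vantage Trust (R1): 100% × 36% × 49% = 17.64% of Summit Mining NL.

17.64%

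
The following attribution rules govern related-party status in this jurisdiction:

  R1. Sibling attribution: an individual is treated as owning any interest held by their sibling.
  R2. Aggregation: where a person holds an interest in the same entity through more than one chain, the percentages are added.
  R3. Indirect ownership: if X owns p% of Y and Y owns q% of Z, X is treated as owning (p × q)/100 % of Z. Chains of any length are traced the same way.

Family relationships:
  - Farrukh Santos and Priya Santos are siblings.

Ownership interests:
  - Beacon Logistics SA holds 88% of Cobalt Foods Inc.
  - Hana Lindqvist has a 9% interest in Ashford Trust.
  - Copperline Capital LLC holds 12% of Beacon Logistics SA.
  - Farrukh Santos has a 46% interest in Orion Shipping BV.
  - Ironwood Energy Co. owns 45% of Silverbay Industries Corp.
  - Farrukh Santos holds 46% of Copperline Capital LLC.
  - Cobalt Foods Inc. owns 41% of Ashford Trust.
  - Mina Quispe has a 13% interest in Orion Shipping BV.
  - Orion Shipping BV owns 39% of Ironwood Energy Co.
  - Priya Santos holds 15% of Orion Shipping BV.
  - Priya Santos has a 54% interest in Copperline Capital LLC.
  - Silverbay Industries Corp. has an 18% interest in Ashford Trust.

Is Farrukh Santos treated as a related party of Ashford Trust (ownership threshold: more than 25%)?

No

By sibling attribution (R1), Farrukh Santos is treated as also owning Priya Santos's interest in Orion Shipping BV, giving 46% + 15% = 61%.
By sibling attribution (R1), Farrukh Santos is treated as also owning Priya Santos's interest in Copperline Capital LLC, giving 46% + 54% = 100%.
Chain via Orion Shipping BV → Ironwood Energy Co. → Silverbay Industries Corp. (R3): 61% × 39% × 45% × 18% = 1.92699% of Ashford Trust.
Chain via Copperline Capital LLC → Beacon Logistics SA → Cobalt Foods Inc. (R3): 100% × 12% × 88% × 41% = 4.3296% of Ashford Trust.
Aggregating (R2): 1.92699% + 4.3296% = 6.25659%.
6.25659% does not exceed the 25% threshold, so Farrukh is not a related party to Ashford Trust.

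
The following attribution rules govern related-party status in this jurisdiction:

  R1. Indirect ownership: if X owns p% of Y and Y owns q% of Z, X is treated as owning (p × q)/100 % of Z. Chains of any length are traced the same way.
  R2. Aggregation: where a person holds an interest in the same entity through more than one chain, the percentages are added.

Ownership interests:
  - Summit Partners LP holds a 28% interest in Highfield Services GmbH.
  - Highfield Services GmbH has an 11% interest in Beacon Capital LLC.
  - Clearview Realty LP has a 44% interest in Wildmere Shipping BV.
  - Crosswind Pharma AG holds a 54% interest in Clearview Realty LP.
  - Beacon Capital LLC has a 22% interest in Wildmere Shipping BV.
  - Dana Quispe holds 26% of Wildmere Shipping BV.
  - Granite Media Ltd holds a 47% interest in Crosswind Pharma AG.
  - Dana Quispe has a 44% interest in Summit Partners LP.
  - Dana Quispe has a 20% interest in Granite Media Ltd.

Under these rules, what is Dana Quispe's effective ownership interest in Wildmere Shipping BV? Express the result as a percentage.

28.531584%

Chain via Summit Partners LP → Highfield Services GmbH → Beacon Capital LLC (R1): 44% × 28% × 11% × 22% = 0.298144% of Wildmere Shipping BV.
Chain via Granite Media Ltd → Crosswind Pharma AG → Clearview Realty LP (R1): 20% × 47% × 54% × 44% = 2.23344% of Wildmere Shipping BV.
Direct interest in Wildmere Shipping BV: 26%.
Aggregating (R2): 0.298144% + 2.23344% + 26% = 28.531584%.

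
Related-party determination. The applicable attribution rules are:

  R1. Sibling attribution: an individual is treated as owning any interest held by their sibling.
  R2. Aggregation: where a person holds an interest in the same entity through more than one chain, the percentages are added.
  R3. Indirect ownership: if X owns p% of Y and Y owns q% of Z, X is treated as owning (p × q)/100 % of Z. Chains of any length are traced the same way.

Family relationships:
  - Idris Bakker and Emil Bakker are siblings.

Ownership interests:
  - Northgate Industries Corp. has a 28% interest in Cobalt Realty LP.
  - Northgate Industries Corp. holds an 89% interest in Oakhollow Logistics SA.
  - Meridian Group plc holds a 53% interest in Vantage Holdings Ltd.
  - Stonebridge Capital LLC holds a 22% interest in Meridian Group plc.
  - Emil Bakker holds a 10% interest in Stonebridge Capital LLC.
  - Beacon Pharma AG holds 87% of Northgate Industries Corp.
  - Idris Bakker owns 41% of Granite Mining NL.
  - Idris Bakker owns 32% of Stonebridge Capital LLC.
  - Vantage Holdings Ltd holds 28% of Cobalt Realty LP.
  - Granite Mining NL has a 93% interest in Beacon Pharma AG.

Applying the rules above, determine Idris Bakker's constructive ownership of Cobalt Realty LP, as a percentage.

By sibling attribution (R1), Idris Bakker is treated as also owning Emil Bakker's interest in Stonebridge Capital LLC, giving 32% + 10% = 42%.
Chain via Stonebridge Capital LLC → Meridian Group plc → Vantage Holdings Ltd (R3): 42% × 22% × 53% × 28% = 1.371216% of Cobalt Realty LP.
Chain via Granite Mining NL → Beacon Pharma AG → Northgate Industries Corp. (R3): 41% × 93% × 87% × 28% = 9.288468% of Cobalt Realty LP.
Aggregating (R2): 1.371216% + 9.288468% = 10.659684%.

10.659684%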